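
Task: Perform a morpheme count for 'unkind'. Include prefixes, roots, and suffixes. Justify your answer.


Decomposition: un- (prefix) + kind (root) = 2 morpheme(s)

2 morphemes


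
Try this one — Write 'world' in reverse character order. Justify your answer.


Reverse 'world' character by character: 'dlrow'.

dlrow


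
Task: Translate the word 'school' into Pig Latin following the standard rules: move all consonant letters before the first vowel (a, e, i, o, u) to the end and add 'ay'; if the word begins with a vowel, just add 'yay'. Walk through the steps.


'school': move consonant cluster 'sch' to end and add 'ay': 'oolschay'.

oolschay


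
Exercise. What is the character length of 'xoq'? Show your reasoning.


Spell out 'xoq' and number each letter: x(1), o(2), q(3). Total: 3 letters.

3


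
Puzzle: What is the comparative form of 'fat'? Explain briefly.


Apply comparative formation (double final consonant, add -er): 'fat' -> 'fatter'.

fatter


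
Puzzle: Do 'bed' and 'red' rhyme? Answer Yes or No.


Rime (stressed vowel + following sounds) of 'bed': -ed = /ɛd/
Rime of 'red': -ed = /ɛd/
/ɛd/ and /ɛd/ are the same ending sound, so the words rhyme.

Yes


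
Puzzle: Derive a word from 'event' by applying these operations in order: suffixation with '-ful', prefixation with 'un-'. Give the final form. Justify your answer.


Step 1: Add suffix '-ful' to 'event' = 'eventful'
Step 2: Add prefix 'un-' to 'eventful' = 'uneventful'

uneventful


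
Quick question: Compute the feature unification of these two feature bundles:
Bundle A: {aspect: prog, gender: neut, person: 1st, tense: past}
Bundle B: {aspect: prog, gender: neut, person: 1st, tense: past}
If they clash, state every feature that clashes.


Compare features:
aspect: A=prog vs B=prog -> unified: prog
gender: A=neut vs B=neut -> unified: neut
person: A=1st vs B=1st -> unified: 1st
tense: A=past vs B=past -> unified: past
No clashes found.

Unified: {aspect: prog, gender: neut, person: 1st, tense: past}


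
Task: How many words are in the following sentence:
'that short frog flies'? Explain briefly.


Split into words: that | short | frog | flies = 4 words.

4


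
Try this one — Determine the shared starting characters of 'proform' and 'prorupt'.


Compare from the start: 3 characters match: 'pro'. Mismatch at position 4: 'f' vs 'r'.

pro


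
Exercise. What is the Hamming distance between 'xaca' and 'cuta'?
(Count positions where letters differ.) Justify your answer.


Alignment:
Position 1: 'x' vs 'c' = DIFFER
Position 2: 'a' vs 'u' = DIFFER
Position 3: 'c' vs 't' = DIFFER
Position 4: 'a' vs 'a' = match
Total differences: 3

3


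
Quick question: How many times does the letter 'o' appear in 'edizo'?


Letter 'o' in 'edizo': found at position(s) 5 = 1 occurrence(s).

1


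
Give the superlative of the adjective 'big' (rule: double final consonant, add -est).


Apply superlative formation (double final consonant, add -est): 'big' -> 'biggest'.

biggest


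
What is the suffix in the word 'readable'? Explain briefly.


The word 'readable' = 'read' (root) + '-able' (suffix). The suffix is '-able'.

able


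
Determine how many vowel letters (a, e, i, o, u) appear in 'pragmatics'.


Vowels in 'pragmatics': a, a, i = 3 vowels.

3


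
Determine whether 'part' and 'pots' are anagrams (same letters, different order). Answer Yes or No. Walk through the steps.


Sorted letters of 'part': 'aprt'
Sorted letters of 'pots': 'opst'
They do not match.

No


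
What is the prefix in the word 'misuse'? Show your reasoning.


The word 'misuse' = 'mis' (prefix) + 'use' (root). The prefix is 'mis'.

mis


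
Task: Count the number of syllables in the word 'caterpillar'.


Break 'caterpillar' into syllables: cat-er-pil-lar -> cat | er | pil | lar = 4 syllables

4 syllables


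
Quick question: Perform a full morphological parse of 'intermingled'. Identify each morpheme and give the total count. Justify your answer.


Step 1: Identify prefix: 'inter' (meaning: between)
Step 2: Identify root: 'mingle'
Step 3: Identify suffix(es): 'ed'
Decomposition: inter- (prefix: between) + mingle (root) + -ed (suffix: past)
Total morphemes: 3

3 morphemes (inter- (prefix: between) + mingle (root) + -ed (suffix: past))


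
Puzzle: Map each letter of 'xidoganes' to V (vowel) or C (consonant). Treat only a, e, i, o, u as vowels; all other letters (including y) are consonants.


Letter mapping: x = C, i = V, d = C, o = V, g = C, a = V, n = C, e = V, s = C.

CVCVCVCVC


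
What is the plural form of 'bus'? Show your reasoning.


Apply rule: Add -es (sibilant/fricative ending). 'bus' becomes 'buses'.

buses


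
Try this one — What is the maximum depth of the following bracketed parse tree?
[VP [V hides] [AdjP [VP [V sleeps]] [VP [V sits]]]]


Count bracket nesting levels:
'[' at pos 0: depth = 1
'[' at pos 4: depth = 2
'[' at pos 14: depth = 2
'[' at pos 20: depth = 3
'[' at pos 24: depth = 4
'[' at pos 36: depth = 3
'[' at pos 40: depth = 4
Maximum depth reached: 4

4


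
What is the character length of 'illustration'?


Spell out 'illustration' and number each letter: i(1), l(2), l(3), u(4), s(5), t(6), r(7), a(8), t(9), i(10), o(11), n(12). Total: 12 letters.

12


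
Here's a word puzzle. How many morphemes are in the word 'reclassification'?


Decomposition: re- (prefix) + class (root) + -ify (suffix) + -ation (suffix) = 4 morpheme(s)

4 morphemes


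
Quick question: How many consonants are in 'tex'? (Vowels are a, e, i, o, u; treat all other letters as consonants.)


Consonants in 'tex': t, x = 2 consonants.

2


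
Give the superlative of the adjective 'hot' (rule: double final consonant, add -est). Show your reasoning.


Apply superlative formation (double final consonant, add -est): 'hot' -> 'hottest'.

hottest


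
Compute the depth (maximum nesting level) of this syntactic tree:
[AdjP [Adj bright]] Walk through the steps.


Count bracket nesting levels:
'[' at pos 0: depth = 1
'[' at pos 6: depth = 2
Maximum depth reached: 2

2


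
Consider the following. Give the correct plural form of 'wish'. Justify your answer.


Apply rule: Add -es (sibilant/fricative ending). 'wish' becomes 'wishes'.

wishes


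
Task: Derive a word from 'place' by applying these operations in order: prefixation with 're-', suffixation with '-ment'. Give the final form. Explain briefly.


Step 1: Add prefix 're-' to 'place' = 'replace'
Step 2: Add suffix '-ment' to 'replace' = 'replacement'

replacement


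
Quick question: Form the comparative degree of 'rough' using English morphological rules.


Apply comparative formation (add -er): 'rough' -> 'rougher'.

rougher


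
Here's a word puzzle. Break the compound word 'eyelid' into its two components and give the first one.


Split 'eyelid' into 'eye' + 'lid'. The first part is 'eye'.

eye


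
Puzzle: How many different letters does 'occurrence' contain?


Unique letters in 'occurrence': {c, e, n, o, r, u} = 6 distinct letters.

6


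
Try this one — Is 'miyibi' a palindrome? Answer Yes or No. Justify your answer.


Forward: 'miyibi'
Reversed: 'ibiyim'
They differ.

No


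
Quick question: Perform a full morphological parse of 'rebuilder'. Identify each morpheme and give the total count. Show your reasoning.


Step 1: Identify prefix: 're' (meaning: again)
Step 2: Identify root: 'build'
Step 3: Identify suffix(es): 'er'
Decomposition: re- (prefix: again) + build (root) + -er (suffix: one who)
Total morphemes: 3

3 morphemes (re- (prefix: again) + build (root) + -er (suffix: one who))


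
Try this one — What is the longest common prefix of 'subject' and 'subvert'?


Compare from the start: 3 characters match: 'sub'. Mismatch at position 4: 'j' vs 'v'.

sub


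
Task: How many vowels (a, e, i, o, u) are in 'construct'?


Vowels in 'construct': o, u = 2 vowels.

2


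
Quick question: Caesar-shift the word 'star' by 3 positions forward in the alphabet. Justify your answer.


Shift each letter by 3: s -> v, t -> w, a -> d, r -> u. Result: 'vwdu'.

vwdu


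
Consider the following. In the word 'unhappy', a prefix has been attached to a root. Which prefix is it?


The word 'unhappy' = 'un' (prefix) + 'happy' (root). The prefix is 'un'.

un


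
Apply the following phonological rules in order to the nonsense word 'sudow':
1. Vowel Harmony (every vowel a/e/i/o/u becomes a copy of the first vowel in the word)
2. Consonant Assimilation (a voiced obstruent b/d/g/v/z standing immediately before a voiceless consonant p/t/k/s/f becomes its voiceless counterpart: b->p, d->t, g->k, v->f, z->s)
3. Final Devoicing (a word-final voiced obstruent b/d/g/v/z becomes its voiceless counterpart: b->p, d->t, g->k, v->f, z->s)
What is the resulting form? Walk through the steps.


Starting form: 'sudow'
Rule 1: Vowel Harmony: all vowels become 'u' (matching first vowel). 'sudow' -> 'suduw'
Rule 2: Consonant Assimilation: no voiced obstruent (b/d/g/v/z) stands immediately before a voiceless consonant (p/t/k/s/f). No change.
Rule 3: Final Devoicing: final consonant 'w' is not one of the voiced obstruents b/d/g/v/z. No change.
Final form: 'suduw'

suduw


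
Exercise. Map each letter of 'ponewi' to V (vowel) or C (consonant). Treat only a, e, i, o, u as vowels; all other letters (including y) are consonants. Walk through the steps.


Letter mapping: p = C, o = V, n = C, e = V, w = C, i = V.

CVCVCV


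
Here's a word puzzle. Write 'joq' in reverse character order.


Reverse 'joq' character by character: 'qoj'.

qoj


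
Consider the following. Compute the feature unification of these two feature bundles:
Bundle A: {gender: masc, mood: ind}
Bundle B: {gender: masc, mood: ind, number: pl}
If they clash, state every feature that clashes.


Compare features:
gender: A=masc vs B=masc -> unified: masc
mood: A=ind vs B=ind -> unified: ind
number: A=_ vs B=pl -> unified: pl
No clashes found.

Unified: {gender: masc, mood: ind, number: pl}


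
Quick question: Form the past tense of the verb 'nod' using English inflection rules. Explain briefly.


Apply rule: Double final consonant and add -ed. 'nod' becomes 'nodded'.

nodded


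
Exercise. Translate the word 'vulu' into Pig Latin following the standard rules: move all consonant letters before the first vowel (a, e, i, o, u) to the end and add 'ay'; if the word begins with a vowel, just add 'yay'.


'vulu': move consonant cluster 'v' to end and add 'ay': 'uluvay'.

uluvay


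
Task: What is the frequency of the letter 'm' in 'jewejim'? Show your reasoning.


Letter 'm' in 'jewejim': found at position(s) 7 = 1 occurrence(s).

1


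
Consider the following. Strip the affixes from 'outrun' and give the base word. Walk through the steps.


Remove prefix 'out' from 'outrun' to get root 'run'.

run


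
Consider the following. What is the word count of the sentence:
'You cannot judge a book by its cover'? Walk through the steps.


Split into words: You | cannot | judge | a | book | by | its | cover = 8 words.

8


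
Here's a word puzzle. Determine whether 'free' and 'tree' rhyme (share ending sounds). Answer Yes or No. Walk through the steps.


Rime (stressed vowel + following sounds) of 'free': -ee = /iː/
Rime of 'tree': -ee = /iː/
/iː/ and /iː/ are the same ending sound, so the words rhyme.

Yes


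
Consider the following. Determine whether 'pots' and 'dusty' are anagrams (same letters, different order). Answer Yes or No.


Sorted letters of 'pots': 'opst'
Sorted letters of 'dusty': 'dstuy'
They do not match.

No


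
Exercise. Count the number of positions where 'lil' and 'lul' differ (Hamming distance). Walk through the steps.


Alignment:
Position 1: 'l' vs 'l' = match
Position 2: 'i' vs 'u' = DIFFER
Position 3: 'l' vs 'l' = match
Total differences: 1

1


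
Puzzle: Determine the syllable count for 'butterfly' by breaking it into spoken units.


Break 'butterfly' into syllables: but-ter-fly -> but | ter | fly = 3 syllables

3 syllables


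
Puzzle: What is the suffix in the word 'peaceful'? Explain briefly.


The word 'peaceful' = 'peace' (root) + '-ful' (suffix). The suffix is '-ful'.

ful


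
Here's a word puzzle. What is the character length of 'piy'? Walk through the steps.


Spell out 'piy' and number each letter: p(1), i(2), y(3). Total: 3 letters.

3


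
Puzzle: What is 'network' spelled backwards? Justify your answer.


Reverse 'network' character by character: 'krowten'.

krowten


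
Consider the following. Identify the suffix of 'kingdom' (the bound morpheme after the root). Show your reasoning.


The word 'kingdom' = 'king' (root) + '-dom' (suffix). The suffix is '-dom'.

dom


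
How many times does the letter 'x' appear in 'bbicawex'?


Letter 'x' in 'bbicawex': found at position(s) 8 = 1 occurrence(s).

1


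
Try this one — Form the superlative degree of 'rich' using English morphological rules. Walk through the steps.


Apply superlative formation (add -est): 'rich' -> 'richest'.

richest


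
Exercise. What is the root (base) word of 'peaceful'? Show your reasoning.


Remove suffix '-ful' from 'peaceful' to get root 'peace'.

peace


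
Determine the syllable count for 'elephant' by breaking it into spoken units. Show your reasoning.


Break 'elephant' into syllables: el-e-phant -> el | e | phant = 3 syllables

3 syllables


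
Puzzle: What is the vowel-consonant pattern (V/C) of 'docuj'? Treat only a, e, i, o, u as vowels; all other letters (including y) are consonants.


Letter mapping: d = C, o = V, c = C, u = V, j = C.

CVCVC


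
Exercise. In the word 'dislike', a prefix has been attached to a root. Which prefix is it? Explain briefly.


The word 'dislike' = 'dis' (prefix) + 'like' (root). The prefix is 'dis'.

dis


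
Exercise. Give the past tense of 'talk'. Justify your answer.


Apply rule: Add -ed. 'talk' becomes 'talked'.

talked


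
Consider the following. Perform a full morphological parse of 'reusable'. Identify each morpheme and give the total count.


Step 1: Identify prefix: 're' (meaning: again)
Step 2: Identify root: 'use'
Step 3: Identify suffix(es): 'able'
Decomposition: re- (prefix: again) + use (root) + -able (suffix: capable of)
Total morphemes: 3

3 morphemes (re- (prefix: again) + use (root) + -able (suffix: capable of))


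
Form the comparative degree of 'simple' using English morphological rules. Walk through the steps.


Apply comparative formation (ends in e: add -r): 'simple' -> 'simpler'.

simpler


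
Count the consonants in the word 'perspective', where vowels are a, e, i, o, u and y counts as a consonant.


Consonants in 'perspective': p, r, s, p, c, t, v = 7 consonants.

7


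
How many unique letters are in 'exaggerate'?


Unique letters in 'exaggerate': {a, e, g, r, t, x} = 6 distinct letters.

6


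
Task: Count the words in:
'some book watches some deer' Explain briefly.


Split into words: some | book | watches | some | deer = 5 words.

5


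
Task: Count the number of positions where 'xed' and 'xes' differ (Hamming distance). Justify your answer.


Alignment:
Position 1: 'x' vs 'x' = match
Position 2: 'e' vs 'e' = match
Position 3: 'd' vs 's' = DIFFER
Total differences: 1

1


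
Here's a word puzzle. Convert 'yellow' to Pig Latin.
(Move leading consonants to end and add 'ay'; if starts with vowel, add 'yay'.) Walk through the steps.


'yellow': move consonant cluster 'y' to end and add 'ay': 'ellowyay'.

ellowyay


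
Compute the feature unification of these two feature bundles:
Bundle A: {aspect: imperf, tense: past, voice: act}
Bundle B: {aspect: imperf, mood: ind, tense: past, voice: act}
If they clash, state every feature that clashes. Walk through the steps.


Compare features:
aspect: A=imperf vs B=imperf -> unified: imperf
mood: A=_ vs B=ind -> unified: ind
tense: A=past vs B=past -> unified: past
voice: A=act vs B=act -> unified: act
No clashes found.

Unified: {aspect: imperf, mood: ind, tense: past, voice: act}


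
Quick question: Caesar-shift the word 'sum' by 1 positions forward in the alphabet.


Shift each letter by 1: s -> t, u -> v, m -> n. Result: 'tvn'.

tvn


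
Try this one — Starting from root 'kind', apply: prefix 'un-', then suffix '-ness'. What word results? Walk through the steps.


Step 1: Add prefix 'un-' to 'kind' = 'unkind'
Step 2: Add suffix '-ness' to 'unkind' = 'unkindness'

unkindness


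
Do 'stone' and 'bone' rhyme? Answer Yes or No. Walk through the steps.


Rime (stressed vowel + following sounds) of 'stone': -one = /oʊn/
Rime of 'bone': -one = /oʊn/
/oʊn/ and /oʊn/ are the same ending sound, so the words rhyme.

Yes


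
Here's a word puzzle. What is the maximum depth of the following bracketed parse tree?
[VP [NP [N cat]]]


Count bracket nesting levels:
'[' at pos 0: depth = 1
'[' at pos 4: depth = 2
'[' at pos 8: depth = 3
Maximum depth reached: 3

3


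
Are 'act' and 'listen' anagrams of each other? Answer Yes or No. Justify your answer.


Sorted letters of 'act': 'act'
Sorted letters of 'listen': 'eilnst'
They do not match.

No


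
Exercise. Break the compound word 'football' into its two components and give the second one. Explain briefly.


Split 'football' into 'foot' + 'ball'. The second part is 'ball'.

ball


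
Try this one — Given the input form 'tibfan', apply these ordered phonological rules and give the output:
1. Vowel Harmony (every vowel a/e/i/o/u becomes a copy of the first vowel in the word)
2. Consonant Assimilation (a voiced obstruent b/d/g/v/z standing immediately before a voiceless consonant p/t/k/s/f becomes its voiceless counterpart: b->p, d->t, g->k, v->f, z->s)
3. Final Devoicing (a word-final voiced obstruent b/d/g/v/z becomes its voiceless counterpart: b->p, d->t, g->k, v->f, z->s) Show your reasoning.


Starting form: 'tibfan'
Rule 1: Vowel Harmony: all vowels become 'i' (matching first vowel). 'tibfan' -> 'tibfin'
Rule 2: Consonant Assimilation: voiced obstruent before voiceless consonant becomes voiceless ('bf' -> 'pf'). 'tibfin' -> 'tipfin'
Rule 3: Final Devoicing: final consonant 'n' is not one of the voiced obstruents b/d/g/v/z. No change.
Final form: 'tipfin'

tipfin


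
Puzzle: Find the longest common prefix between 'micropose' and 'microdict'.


Compare from the start: 5 characters match: 'micro'. Mismatch at position 6: 'p' vs 'd'.

micro


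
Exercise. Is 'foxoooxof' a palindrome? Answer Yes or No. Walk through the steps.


Forward: 'foxoooxof'
Reversed: 'foxoooxof'
They are identical.

Yes


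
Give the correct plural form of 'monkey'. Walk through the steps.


Apply rule: Add -s. 'monkey' becomes 'monkeys'.

monkeys


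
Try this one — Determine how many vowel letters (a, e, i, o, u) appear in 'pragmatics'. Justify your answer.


Vowels in 'pragmatics': a, a, i = 3 vowels.

3


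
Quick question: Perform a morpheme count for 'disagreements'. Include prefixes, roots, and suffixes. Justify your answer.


Decomposition: dis- (prefix) + agree (root) + -ment (suffix) + -s (plural) = 4 morpheme(s)

4 morphemes


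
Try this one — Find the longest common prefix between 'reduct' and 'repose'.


Compare from the start: 2 characters match: 're'. Mismatch at position 3: 'd' vs 'p'.

re


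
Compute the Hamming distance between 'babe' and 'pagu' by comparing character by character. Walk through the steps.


Alignment:
Position 1: 'b' vs 'p' = DIFFER
Position 2: 'a' vs 'a' = match
Position 3: 'b' vs 'g' = DIFFER
Position 4: 'e' vs 'u' = DIFFER
Total differences: 3

3


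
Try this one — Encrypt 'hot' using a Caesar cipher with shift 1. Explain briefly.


Shift each letter by 1: h -> i, o -> p, t -> u. Result: 'ipu'.

ipu


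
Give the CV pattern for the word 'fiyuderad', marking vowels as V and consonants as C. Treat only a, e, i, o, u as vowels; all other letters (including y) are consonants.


Letter mapping: f = C, i = V, y = C, u = V, d = C, e = V, r = C, a = V, d = C.

CVCVCVCVC


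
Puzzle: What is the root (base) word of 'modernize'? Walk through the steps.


Remove suffix '-ize' from 'modernize' to get root 'modern'.

modern


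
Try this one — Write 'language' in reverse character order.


Reverse 'language' character by character: 'egaugnal'.

egaugnal


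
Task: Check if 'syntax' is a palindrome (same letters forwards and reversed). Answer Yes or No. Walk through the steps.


Forward: 'syntax'
Reversed: 'xatnys'
They differ.

No


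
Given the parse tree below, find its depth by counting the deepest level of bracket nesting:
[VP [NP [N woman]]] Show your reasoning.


Count bracket nesting levels:
'[' at pos 0: depth = 1
'[' at pos 4: depth = 2
'[' at pos 8: depth = 3
Maximum depth reached: 3

3


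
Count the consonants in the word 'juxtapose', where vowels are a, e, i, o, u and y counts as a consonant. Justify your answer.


Consonants in 'juxtapose': j, x, t, p, s = 5 consonants.

5


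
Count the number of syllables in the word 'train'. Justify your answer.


Break 'train' into syllables: train -> train = 1 syllable

1 syllable


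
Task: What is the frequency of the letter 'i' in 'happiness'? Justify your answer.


Letter 'i' in 'happiness': found at position(s) 5 = 1 occurrence(s).

1


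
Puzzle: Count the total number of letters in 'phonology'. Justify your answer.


Spell out 'phonology' and number each letter: p(1), h(2), o(3), n(4), o(5), l(6), o(7), g(8), y(9). Total: 9 letters.

9


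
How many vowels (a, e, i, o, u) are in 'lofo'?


Vowels in 'lofo': o, o = 2 vowels.

2


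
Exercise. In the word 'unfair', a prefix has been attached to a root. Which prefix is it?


The word 'unfair' = 'un' (prefix) + 'fair' (root). The prefix is 'un'.

un


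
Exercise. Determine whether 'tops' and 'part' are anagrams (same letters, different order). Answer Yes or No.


Sorted letters of 'tops': 'opst'
Sorted letters of 'part': 'aprt'
They do not match.

No


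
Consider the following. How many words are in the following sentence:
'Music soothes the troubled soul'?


Split into words: Music | soothes | the | troubled | soul = 5 words.

5


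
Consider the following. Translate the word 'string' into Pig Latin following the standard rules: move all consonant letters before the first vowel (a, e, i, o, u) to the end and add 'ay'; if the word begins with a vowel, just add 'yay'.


'string': move consonant cluster 'str' to end and add 'ay': 'ingstray'.

ingstray


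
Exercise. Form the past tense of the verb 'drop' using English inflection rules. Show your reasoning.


Apply rule: Double final consonant and add -ed. 'drop' becomes 'dropped'.

dropped


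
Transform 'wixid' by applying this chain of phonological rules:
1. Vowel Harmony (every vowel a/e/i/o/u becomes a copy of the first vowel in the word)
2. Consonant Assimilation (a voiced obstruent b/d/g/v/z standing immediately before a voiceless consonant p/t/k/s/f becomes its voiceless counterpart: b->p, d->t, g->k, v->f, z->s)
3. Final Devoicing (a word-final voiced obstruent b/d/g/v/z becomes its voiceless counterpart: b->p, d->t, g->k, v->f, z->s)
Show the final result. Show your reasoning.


Starting form: 'wixid'
Rule 1: Vowel Harmony: all vowels already match. No change.
Rule 2: Consonant Assimilation: no voiced obstruent (b/d/g/v/z) stands immediately before a voiceless consonant (p/t/k/s/f). No change.
Rule 3: Final Devoicing: word-final voiced obstruent 'd' becomes voiceless 't'. 'wixid' -> 'wixit'
Final form: 'wixit'

wixit


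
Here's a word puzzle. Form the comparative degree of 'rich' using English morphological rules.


Apply comparative formation (add -er): 'rich' -> 'richer'.

richer


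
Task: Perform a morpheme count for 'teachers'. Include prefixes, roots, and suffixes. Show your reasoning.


Decomposition: teach (root) + -er (suffix) + -s (plural) = 3 morpheme(s)

3 morphemes


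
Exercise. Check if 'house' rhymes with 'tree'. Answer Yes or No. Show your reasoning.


Rime (stressed vowel + following sounds) of 'house': -ouse = /aʊs/
Rime of 'tree': -ee = /iː/
/aʊs/ and /iː/ are different ending sounds, so the words do not rhyme.

No


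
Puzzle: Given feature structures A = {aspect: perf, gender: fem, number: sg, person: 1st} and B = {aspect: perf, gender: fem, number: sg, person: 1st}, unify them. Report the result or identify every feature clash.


Compare features:
aspect: A=perf vs B=perf -> unified: perf
gender: A=fem vs B=fem -> unified: fem
number: A=sg vs B=sg -> unified: sg
person: A=1st vs B=1st -> unified: 1st
No clashes found.

Unified: {aspect: perf, gender: fem, number: sg, person: 1st}


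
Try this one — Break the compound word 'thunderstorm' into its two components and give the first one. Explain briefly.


Split 'thunderstorm' into 'thunder' + 'storm'. The first part is 'thunder'.

thunder


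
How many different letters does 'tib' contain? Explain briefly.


Unique letters in 'tib': {b, i, t} = 3 distinct letters.

3


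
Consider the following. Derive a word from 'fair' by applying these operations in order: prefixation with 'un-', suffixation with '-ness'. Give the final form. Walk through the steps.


Step 1: Add prefix 'un-' to 'fair' = 'unfair'
Step 2: Add suffix '-ness' to 'unfair' = 'unfairness'

unfairness


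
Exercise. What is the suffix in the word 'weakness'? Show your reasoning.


The word 'weakness' = 'weak' (root) + '-ness' (suffix). The suffix is '-ness'.

ness


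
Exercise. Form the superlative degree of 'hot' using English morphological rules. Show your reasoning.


Apply superlative formation (double final consonant, add -est): 'hot' -> 'hottest'.

hottest


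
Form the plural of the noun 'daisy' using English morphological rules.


Apply rule: Change -y to -ies (consonant + y). 'daisy' becomes 'daisies'.

daisies


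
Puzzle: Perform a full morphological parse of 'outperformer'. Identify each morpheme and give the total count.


Step 1: Identify prefix: 'out' (meaning: surpass)
Step 2: Identify root: 'perform'
Step 3: Identify suffix(es): 'er'
Decomposition: out- (prefix: surpass) + perform (root) + -er (suffix: one who)
Total morphemes: 3

3 morphemes (out- (prefix: surpass) + perform (root) + -er (suffix: one who))


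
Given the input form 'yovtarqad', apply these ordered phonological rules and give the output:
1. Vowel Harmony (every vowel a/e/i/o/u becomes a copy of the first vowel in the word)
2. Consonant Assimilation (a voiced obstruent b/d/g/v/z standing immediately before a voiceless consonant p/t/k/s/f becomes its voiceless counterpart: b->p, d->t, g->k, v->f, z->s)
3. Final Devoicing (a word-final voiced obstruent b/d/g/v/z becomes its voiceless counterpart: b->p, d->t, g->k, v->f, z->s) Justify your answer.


Starting form: 'yovtarqad'
Rule 1: Vowel Harmony: all vowels become 'o' (matching first vowel). 'yovtarqad' -> 'yovtorqod'
Rule 2: Consonant Assimilation: voiced obstruent before voiceless consonant becomes voiceless ('vt' -> 'ft'). 'yovtorqod' -> 'yoftorqod'
Rule 3: Final Devoicing: word-final voiced obstruent 'd' becomes voiceless 't'. 'yoftorqod' -> 'yoftorqot'
Final form: 'yoftorqot'

yoftorqot


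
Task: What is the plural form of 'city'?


Apply rule: Change -y to -ies (consonant + y). 'city' becomes 'cities'.

cities


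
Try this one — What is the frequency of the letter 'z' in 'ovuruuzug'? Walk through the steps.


Letter 'z' in 'ovuruuzug': found at position(s) 7 = 1 occurrence(s).

1


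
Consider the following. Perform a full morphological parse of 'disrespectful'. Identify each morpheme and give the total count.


Step 1: Identify prefix: 'dis' (meaning: not/apart)
Step 2: Identify root: 'respect'
Step 3: Identify suffix(es): 'ful'
Decomposition: dis- (prefix: not/apart) + respect (root) + -ful (suffix: full of)
Total morphemes: 3

3 morphemes (dis- (prefix: not/apart) + respect (root) + -ful (suffix: full of))


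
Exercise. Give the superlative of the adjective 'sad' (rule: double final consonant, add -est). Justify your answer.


Apply superlative formation (double final consonant, add -est): 'sad' -> 'saddest'.

saddest


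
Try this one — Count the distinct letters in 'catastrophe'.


Unique letters in 'catastrophe': {a, c, e, h, o, p, r, s, t} = 9 distinct letters.

9


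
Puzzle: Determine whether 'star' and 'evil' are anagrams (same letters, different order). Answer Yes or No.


Sorted letters of 'star': 'arst'
Sorted letters of 'evil': 'eilv'
They do not match.

No


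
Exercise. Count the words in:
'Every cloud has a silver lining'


Split into words: Every | cloud | has | a | silver | lining = 6 words.

6


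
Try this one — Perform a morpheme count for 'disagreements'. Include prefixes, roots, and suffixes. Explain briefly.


Decomposition: dis- (prefix) + agree (root) + -ment (suffix) + -s (plural) = 4 morpheme(s)

4 morphemes


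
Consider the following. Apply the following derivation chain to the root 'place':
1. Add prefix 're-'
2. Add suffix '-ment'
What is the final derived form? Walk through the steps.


Step 1: Add prefix 're-' to 'place' = 'replace'
Step 2: Add suffix '-ment' to 'replace' = 'replacement'

replacement


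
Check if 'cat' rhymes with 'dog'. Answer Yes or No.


Rime (stressed vowel + following sounds) of 'cat': -at = /æt/
Rime of 'dog': -og = /ɒg/
/æt/ and /ɒg/ are different ending sounds, so the words do not rhyme.

No


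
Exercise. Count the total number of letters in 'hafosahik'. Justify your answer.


Spell out 'hafosahik' and number each letter: h(1), a(2), f(3), o(4), s(5), a(6), h(7), i(8), k(9). Total: 9 letters.

9


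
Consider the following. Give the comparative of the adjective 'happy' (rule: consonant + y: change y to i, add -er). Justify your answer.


Apply comparative formation (consonant + y: change y to i, add -er): 'happy' -> 'happier'.

happier


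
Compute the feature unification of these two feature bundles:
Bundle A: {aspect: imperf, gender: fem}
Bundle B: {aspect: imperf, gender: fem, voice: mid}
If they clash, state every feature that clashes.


Compare features:
aspect: A=imperf vs B=imperf -> unified: imperf
gender: A=fem vs B=fem -> unified: fem
voice: A=_ vs B=mid -> unified: mid
No clashes found.

Unified: {aspect: imperf, gender: fem, voice: mid}


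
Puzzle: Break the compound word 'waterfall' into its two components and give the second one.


Split 'waterfall' into 'water' + 'fall'. The second part is 'fall'.

fall


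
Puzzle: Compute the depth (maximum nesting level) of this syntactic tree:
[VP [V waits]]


Count bracket nesting levels:
'[' at pos 0: depth = 1
'[' at pos 4: depth = 2
Maximum depth reached: 2

2


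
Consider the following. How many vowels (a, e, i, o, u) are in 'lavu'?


Vowels in 'lavu': a, u = 2 vowels.

2


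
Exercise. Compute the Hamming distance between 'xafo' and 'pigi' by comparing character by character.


Alignment:
Position 1: 'x' vs 'p' = DIFFER
Position 2: 'a' vs 'i' = DIFFER
Position 3: 'f' vs 'g' = DIFFER
Position 4: 'o' vs 'i' = DIFFER
Total differences: 4

4


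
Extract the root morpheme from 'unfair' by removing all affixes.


Remove prefix 'un' from 'unfair' to get root 'fair'.

fair


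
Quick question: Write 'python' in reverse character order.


Reverse 'python' character by character: 'nohtyp'.

nohtyp


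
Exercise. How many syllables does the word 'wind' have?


Break 'wind' into syllables: wind -> wind = 1 syllable

1 syllable


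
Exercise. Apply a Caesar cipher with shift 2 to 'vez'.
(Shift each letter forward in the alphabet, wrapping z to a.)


Shift each letter by 2: v -> x, e -> g, z -> b. Result: 'xgb'.

xgb


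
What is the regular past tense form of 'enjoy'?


Apply rule: Add -ed. 'enjoy' becomes 'enjoyed'.

enjoyed


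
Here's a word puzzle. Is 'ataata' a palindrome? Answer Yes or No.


Forward: 'ataata'
Reversed: 'ataata'
They are identical.

Yes


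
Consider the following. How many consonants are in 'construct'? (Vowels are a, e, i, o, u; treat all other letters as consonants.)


Consonants in 'construct': c, n, s, t, r, c, t = 7 consonants.

7


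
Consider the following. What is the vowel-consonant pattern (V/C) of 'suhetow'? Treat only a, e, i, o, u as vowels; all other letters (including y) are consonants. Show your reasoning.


Letter mapping: s = C, u = V, h = C, e = V, t = C, o = V, w = C.

CVCVCVC


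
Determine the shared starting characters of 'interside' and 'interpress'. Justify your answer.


Compare from the start: 5 characters match: 'inter'. Mismatch at position 6: 's' vs 'p'.

inter


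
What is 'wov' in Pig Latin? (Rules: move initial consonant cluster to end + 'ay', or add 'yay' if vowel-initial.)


'wov': move consonant cluster 'w' to end and add 'ay': 'ovway'.

ovway


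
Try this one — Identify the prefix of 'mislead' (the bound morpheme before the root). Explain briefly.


The word 'mislead' = 'mis' (prefix) + 'lead' (root). The prefix is 'mis'.

mis


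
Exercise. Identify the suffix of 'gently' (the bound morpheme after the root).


The word 'gently' = 'gentle' (root) + '-ly' (suffix). The suffix is '-ly'.

ly


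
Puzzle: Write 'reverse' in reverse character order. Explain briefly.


Reverse 'reverse' character by character: 'esrever'.

esrever


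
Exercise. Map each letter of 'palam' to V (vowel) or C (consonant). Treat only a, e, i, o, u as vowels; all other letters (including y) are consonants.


Letter mapping: p = C, a = V, l = C, a = V, m = C.

CVCVC


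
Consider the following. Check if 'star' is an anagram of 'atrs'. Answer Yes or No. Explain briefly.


Sorted letters of 'star': 'arst'
Sorted letters of 'atrs': 'arst'
They match.

Yes


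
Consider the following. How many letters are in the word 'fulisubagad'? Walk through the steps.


Spell out 'fulisubagad' and number each letter: f(1), u(2), l(3), i(4), s(5), u(6), b(7), a(8), g(9), a(10), d(11). Total: 11 letters.

11


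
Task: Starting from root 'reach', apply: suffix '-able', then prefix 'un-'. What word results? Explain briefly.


Step 1: Add suffix '-able' to 'reach' = 'reachable'
Step 2: Add prefix 'un-' to 'reachable' = 'unreachable'

unreachable


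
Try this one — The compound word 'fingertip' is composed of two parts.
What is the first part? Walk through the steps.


Split 'fingertip' into 'finger' + 'tip'. The first part is 'finger'.

finger


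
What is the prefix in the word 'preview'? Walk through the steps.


The word 'preview' = 'pre' (prefix) + 'view' (root). The prefix is 'pre'.

pre


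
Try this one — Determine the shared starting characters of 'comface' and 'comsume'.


Compare from the start: 3 characters match: 'com'. Mismatch at position 4: 'f' vs 's'.

com


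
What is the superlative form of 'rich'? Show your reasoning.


Apply superlative formation (add -est): 'rich' -> 'richest'.

richest


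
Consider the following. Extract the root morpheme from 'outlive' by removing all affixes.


Remove prefix 'out' from 'outlive' to get root 'live'.

live


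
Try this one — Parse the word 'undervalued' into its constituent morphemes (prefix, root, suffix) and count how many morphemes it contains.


Step 1: Identify prefix: 'under' (meaning: beneath/insufficient)
Step 2: Identify root: 'value'
Step 3: Identify suffix(es): 'ed'
Decomposition: under- (prefix: beneath/insufficient) + value (root) + -ed (suffix: past)
Total morphemes: 3

3 morphemes (under- (prefix: beneath/insufficient) + value (root) + -ed (suffix: past))


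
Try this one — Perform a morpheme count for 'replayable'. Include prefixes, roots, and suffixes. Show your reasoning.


Decomposition: re- (prefix) + play (root) + -able (suffix) = 3 morpheme(s)

3 morphemes


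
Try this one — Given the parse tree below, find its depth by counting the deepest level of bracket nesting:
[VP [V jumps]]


Count bracket nesting levels:
'[' at pos 0: depth = 1
'[' at pos 4: depth = 2
Maximum depth reached: 2

2


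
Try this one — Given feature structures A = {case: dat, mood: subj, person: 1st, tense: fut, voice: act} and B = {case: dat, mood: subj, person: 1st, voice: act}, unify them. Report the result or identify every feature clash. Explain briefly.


Compare features:
case: A=dat vs B=dat -> unified: dat
mood: A=subj vs B=subj -> unified: subj
person: A=1st vs B=1st -> unified: 1st
tense: A=fut vs B=_ -> unified: fut
voice: A=act vs B=act -> unified: act
No clashes found.

Unified: {case: dat, mood: subj, person: 1st, tense: fut, voice: act}


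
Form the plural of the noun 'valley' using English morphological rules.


Apply rule: Add -s. 'valley' becomes 'valleys'.

valleys


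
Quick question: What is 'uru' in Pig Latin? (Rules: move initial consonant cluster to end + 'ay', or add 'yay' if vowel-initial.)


'uru' starts with a vowel, so add 'yay': 'uruyay'.

uruyay


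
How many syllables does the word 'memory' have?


Break 'memory' into syllables: mem-o-ry -> mem | o | ry = 3 syllables

3 syllables


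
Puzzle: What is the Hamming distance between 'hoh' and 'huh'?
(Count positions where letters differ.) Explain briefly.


Alignment:
Position 1: 'h' vs 'h' = match
Position 2: 'o' vs 'u' = DIFFER
Position 3: 'h' vs 'h' = match
Total differences: 1

1


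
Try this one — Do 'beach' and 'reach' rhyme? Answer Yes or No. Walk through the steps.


Rime (stressed vowel + following sounds) of 'beach': -each = /iːtʃ/
Rime of 'reach': -each = /iːtʃ/
/iːtʃ/ and /iːtʃ/ are the same ending sound, so the words rhyme.

Yes


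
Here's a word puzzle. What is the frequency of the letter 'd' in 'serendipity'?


Letter 'd' in 'serendipity': found at position(s) 6 = 1 occurrence(s).

1


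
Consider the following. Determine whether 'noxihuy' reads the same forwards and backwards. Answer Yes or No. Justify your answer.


Forward: 'noxihuy'
Reversed: 'yuhixon'
They differ.

No


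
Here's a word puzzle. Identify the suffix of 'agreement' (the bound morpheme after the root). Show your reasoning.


The word 'agreement' = 'agree' (root) + '-ment' (suffix). The suffix is '-ment'.

ment


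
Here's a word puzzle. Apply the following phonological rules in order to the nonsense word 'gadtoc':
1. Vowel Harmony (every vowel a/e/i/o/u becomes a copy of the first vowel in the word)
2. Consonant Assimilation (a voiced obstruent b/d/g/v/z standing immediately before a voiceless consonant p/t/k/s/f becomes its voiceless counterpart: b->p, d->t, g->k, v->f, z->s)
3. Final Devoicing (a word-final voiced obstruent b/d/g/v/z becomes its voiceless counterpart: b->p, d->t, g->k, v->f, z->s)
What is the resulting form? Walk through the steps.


Starting form: 'gadtoc'
Rule 1: Vowel Harmony: all vowels become 'a' (matching first vowel). 'gadtoc' -> 'gadtac'
Rule 2: Consonant Assimilation: voiced obstruent before voiceless consonant becomes voiceless ('dt' -> 'tt'). 'gadtac' -> 'gattac'
Rule 3: Final Devoicing: final consonant 'c' is not one of the voiced obstruents b/d/g/v/z. No change.
Final form: 'gattac'

gattac


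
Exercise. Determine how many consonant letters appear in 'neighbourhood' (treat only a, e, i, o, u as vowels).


Consonants in 'neighbourhood': n, g, h, b, r, h, d = 7 consonants.

7


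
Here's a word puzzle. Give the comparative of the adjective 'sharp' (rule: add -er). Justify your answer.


Apply comparative formation (add -er): 'sharp' -> 'sharper'.

sharper
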